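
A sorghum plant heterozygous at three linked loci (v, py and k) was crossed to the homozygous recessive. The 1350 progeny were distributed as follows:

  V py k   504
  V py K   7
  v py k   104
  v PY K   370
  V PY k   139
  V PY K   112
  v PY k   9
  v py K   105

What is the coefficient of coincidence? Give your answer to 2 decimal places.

0.36

The two most frequent reciprocal classes, V py k and v PY K, are the parental types, so the F1 was V py k / v PY K.
The two rarest classes, V py K and v PY k, are the double crossovers. Comparing them with the parentals, only the k allele has switched, so k is the middle locus and the order is py – k – v.
py–k: (244 + 16)/1350 = 0.1926; k–v: (216 + 16)/1350 = 0.1719.
Expected DCO frequency = 0.1926 × 0.1719 ≈ 0.03311; observed = 16/1350 ≈ 0.01185.
Coefficient of coincidence = 0.01185/0.03311 ≈ 0.36.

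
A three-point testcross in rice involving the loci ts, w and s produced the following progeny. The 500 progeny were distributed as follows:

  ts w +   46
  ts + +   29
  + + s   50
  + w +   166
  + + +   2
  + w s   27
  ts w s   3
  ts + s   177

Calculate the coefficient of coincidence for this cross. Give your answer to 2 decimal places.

The two most frequent reciprocal classes, + w + and ts + s, are the parental types, so the F1 was + w + / ts + s.
The two rarest classes, + + + and ts w s, are the double crossovers. Comparing them with the parentals, only the w allele has switched, so w is the middle locus and the order is s – w – ts.
s–w: (56 + 5)/500 = 0.1220; w–ts: (96 + 5)/500 = 0.2020.
Expected DCO frequency = 0.1220 × 0.2020 ≈ 0.02464; observed = 5/500 ≈ 0.01000.
Coefficient of coincidence = 0.01000/0.02464 ≈ 0.41.

0.41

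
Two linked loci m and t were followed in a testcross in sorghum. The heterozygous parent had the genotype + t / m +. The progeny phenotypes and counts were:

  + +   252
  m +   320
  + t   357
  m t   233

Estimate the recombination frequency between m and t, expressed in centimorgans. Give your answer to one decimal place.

41.7 centimorgans

The recombinant classes are + + and m t: 252 + 233 = 485.
Recombination frequency = 485/1162 = 0.4174 ≈ 41.7%, i.e. 41.7 centimorgans.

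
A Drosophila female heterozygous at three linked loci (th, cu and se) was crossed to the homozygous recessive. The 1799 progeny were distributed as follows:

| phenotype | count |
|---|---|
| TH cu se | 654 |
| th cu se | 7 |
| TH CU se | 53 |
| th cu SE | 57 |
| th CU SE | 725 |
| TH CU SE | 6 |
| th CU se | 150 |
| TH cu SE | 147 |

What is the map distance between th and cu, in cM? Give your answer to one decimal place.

The two most frequent reciprocal classes, TH cu se and th CU SE, are the parental types, so the F1 was TH cu se / th CU SE.
The two rarest classes, th cu se and TH CU SE, are the double crossovers. Comparing them with the parentals, only the th allele has switched, so th is the middle locus and the order is cu – th – se.
Crossovers in the cu–th interval produce the single-crossover classes TH CU se and th cu SE (53 + 57 = 110) plus the double crossovers (13).
RF(cu–th) = (110 + 13) / 1799 = 123/1799 = 0.0684 → 6.8 cM.

6.8 cM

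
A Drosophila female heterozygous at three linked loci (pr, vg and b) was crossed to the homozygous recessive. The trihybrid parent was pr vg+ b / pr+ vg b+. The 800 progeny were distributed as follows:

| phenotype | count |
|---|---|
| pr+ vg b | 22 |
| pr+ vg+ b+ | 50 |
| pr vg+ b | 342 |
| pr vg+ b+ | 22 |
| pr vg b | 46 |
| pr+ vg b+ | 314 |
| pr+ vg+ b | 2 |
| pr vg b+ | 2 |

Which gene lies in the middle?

The two rarest classes, pr+ vg+ b and pr vg b+, are the double crossovers. Comparing them with the parentals, only the pr allele has switched, so pr is the middle locus and the order is b – pr – vg.

pr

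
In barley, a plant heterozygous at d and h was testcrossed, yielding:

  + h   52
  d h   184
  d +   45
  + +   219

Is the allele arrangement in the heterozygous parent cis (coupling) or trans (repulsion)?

cis

The two most frequent classes are + + (219) and d h (184); these are the parental (non-recombinant) types.
So the F1 carried + + on one chromosome and d h on the other — the recessive alleles are on the same chromosome (cis / coupling).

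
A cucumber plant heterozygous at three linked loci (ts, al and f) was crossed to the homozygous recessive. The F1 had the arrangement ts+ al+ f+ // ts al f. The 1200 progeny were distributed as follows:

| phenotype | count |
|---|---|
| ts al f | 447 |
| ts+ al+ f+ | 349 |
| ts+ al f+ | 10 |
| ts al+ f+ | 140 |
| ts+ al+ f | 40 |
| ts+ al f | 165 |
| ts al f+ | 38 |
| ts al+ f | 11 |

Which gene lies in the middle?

al

The two rarest classes, ts+ al f+ and ts al+ f, are the double crossovers. Comparing them with the parentals, only the al allele has switched, so al is the middle locus and the order is f – al – ts.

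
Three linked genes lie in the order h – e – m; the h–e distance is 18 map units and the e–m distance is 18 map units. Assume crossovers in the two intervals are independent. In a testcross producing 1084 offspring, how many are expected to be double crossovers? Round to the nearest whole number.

35

Map distances give recombination frequencies of 0.180 and 0.180 for the two intervals.
With no interference, expected double-crossover frequency = 0.180 × 0.180 = 0.03240.
Expected number = 0.03240 × 1084 = 35.12 ≈ 35.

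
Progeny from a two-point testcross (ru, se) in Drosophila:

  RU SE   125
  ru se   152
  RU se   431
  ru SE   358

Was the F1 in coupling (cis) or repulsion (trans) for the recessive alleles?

The two most frequent classes are RU se (431) and ru SE (358); these are the parental (non-recombinant) types.
So the F1 carried RU se on one chromosome and ru SE on the other — the recessive alleles are on opposite chromosomes (trans / repulsion).

trans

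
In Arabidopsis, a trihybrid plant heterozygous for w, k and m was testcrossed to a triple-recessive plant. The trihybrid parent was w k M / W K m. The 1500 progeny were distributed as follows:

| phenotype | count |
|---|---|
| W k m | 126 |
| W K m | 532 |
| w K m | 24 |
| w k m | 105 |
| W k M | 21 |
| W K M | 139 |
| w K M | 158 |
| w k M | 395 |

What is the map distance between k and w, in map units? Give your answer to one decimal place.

The two rarest classes, W k M and w K m, are the double crossovers. Comparing them with the parentals, only the w allele has switched, so w is the middle locus and the order is m – w – k.
Crossovers in the w–k interval produce the single-crossover classes w K M and W k m (158 + 126 = 284) plus the double crossovers (45).
RF(w–k) = (284 + 45) / 1500 = 329/1500 = 0.2193 → 21.9 map units.

21.9 map units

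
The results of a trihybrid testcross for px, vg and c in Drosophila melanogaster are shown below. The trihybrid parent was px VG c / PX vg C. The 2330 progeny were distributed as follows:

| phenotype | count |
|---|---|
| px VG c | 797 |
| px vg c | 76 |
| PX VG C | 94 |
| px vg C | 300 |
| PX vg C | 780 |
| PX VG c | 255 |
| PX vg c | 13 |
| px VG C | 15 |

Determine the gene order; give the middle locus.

c

The two rarest classes, px VG C and PX vg c, are the double crossovers. Comparing them with the parentals, only the c allele has switched, so c is the middle locus and the order is px – c – vg.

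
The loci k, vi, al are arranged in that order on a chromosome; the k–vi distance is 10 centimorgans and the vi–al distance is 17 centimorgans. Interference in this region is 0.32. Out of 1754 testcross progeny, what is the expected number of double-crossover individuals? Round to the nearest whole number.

20

Map distances give recombination frequencies of 0.100 and 0.170 for the two intervals.
With interference 0.32 (so coincidence = 0.68), expected double-crossover frequency = 0.100 × 0.170 × 0.68 = 0.01156.
Expected number = 0.01156 × 1754 = 20.28 ≈ 20.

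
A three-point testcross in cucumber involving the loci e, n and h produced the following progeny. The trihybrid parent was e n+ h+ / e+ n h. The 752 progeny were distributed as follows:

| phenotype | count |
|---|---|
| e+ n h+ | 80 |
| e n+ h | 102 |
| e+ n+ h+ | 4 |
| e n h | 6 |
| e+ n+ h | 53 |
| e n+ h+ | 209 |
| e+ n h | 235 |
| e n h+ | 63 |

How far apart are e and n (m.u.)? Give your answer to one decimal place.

16.8 m.u.

The two rarest classes, e+ n+ h+ and e n h, are the double crossovers. Comparing them with the parentals, only the e allele has switched, so e is the middle locus and the order is n – e – h.
Crossovers in the n–e interval produce the single-crossover classes e n h+ and e+ n+ h (63 + 53 = 116) plus the double crossovers (10).
RF(n–e) = (116 + 10) / 752 = 126/752 = 0.1676 → 16.8 m.u.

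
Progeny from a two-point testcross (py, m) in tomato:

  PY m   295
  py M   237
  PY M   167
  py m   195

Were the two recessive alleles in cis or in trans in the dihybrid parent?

trans

The two most frequent classes are PY m (295) and py M (237); these are the parental (non-recombinant) types.
So the F1 carried PY m on one chromosome and py M on the other — the recessive alleles are on opposite chromosomes (trans / repulsion).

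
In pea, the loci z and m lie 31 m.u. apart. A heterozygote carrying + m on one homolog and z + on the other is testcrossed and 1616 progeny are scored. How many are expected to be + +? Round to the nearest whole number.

A map distance of 31 m.u. corresponds to a recombination frequency of 0.310.
The F1 is + m / z +, so + + is a recombinant gamete class with expected frequency r/2 = 0.310/2 = 0.1550.
Expected number = 0.1550 × 1616 = 250.48 ≈ 250.

250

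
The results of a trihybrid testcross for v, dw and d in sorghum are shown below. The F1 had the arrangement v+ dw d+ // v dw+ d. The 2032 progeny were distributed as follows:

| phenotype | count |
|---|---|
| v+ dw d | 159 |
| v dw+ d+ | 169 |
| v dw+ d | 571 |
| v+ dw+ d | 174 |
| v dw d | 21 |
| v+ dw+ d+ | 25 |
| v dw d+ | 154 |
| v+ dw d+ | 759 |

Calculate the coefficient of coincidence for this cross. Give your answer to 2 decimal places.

The two rarest classes, v+ dw+ d+ and v dw d, are the double crossovers. Comparing them with the parentals, only the dw allele has switched, so dw is the middle locus and the order is d – dw – v.
d–dw: (328 + 46)/2032 = 0.1841; dw–v: (328 + 46)/2032 = 0.1841.
Expected DCO frequency = 0.1841 × 0.1841 ≈ 0.03389; observed = 46/2032 ≈ 0.02264.
Coefficient of coincidence = 0.02264/0.03389 ≈ 0.67.

0.67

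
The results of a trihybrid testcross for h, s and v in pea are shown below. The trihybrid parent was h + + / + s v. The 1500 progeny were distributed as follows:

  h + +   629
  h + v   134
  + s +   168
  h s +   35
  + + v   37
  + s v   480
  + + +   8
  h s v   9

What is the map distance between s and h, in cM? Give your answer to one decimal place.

5.9 cM

The two rarest classes, + + + and h s v, are the double crossovers. Comparing them with the parentals, only the h allele has switched, so h is the middle locus and the order is s – h – v.
Crossovers in the s–h interval produce the single-crossover classes h s + and + + v (35 + 37 = 72) plus the double crossovers (17).
RF(s–h) = (72 + 17) / 1500 = 89/1500 = 0.0593 → 5.9 cM.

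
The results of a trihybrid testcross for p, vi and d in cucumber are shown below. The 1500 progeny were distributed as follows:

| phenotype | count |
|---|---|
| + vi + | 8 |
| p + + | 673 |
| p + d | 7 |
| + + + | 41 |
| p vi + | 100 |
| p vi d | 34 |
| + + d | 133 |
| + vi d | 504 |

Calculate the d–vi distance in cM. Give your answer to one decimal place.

16.5 cM

The two most frequent reciprocal classes, p + + and + vi d, are the parental types, so the F1 was p + + / + vi d.
The two rarest classes, p + d and + vi +, are the double crossovers. Comparing them with the parentals, only the d allele has switched, so d is the middle locus and the order is vi – d – p.
Crossovers in the vi–d interval produce the single-crossover classes p vi + and + + d (100 + 133 = 233) plus the double crossovers (15).
RF(vi–d) = (233 + 15) / 1500 = 248/1500 = 0.1653 → 16.5 cM.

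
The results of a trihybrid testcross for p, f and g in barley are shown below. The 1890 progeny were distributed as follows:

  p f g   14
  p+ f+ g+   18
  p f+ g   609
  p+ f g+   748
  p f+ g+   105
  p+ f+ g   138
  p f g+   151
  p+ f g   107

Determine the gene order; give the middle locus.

f

The two most frequent reciprocal classes, p f+ g and p+ f g+, are the parental types, so the F1 was p f+ g / p+ f g+.
The two rarest classes, p f g and p+ f+ g+, are the double crossovers. Comparing them with the parentals, only the f allele has switched, so f is the middle locus and the order is p – f – g.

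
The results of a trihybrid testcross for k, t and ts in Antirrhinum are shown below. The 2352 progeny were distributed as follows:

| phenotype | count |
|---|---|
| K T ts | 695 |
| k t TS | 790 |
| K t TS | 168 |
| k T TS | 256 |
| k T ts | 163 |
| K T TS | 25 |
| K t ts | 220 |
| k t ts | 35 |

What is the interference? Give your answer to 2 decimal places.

The two most frequent reciprocal classes, k t TS and K T ts, are the parental types, so the F1 was k t TS / K T ts.
The two rarest classes, k t ts and K T TS, are the double crossovers. Comparing them with the parentals, only the ts allele has switched, so ts is the middle locus and the order is k – ts – t.
k–ts: (331 + 60)/2352 = 0.1662; ts–t: (476 + 60)/2352 = 0.2279.
Expected DCO frequency = 0.1662 × 0.2279 ≈ 0.03788; observed = 60/2352 ≈ 0.02551.
Coefficient of coincidence = 0.02551/0.03788 ≈ 0.67; interference = 1 − 0.67 = 0.33.

0.33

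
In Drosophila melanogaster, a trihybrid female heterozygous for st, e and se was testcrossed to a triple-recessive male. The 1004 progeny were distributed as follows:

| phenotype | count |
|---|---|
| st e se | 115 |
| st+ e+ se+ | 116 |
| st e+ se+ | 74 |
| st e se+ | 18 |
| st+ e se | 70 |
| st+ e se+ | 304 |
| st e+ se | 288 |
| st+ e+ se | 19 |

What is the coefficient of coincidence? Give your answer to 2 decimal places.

The two most frequent reciprocal classes, st+ e se+ and st e+ se, are the parental types, so the F1 was st+ e se+ / st e+ se.
The two rarest classes, st e se+ and st+ e+ se, are the double crossovers. Comparing them with the parentals, only the st allele has switched, so st is the middle locus and the order is se – st – e.
se–st: (144 + 37)/1004 = 0.1803; st–e: (231 + 37)/1004 = 0.2669.
Expected DCO frequency = 0.1803 × 0.2669 ≈ 0.04812; observed = 37/1004 ≈ 0.03685.
Coefficient of coincidence = 0.03685/0.04812 ≈ 0.77.

0.77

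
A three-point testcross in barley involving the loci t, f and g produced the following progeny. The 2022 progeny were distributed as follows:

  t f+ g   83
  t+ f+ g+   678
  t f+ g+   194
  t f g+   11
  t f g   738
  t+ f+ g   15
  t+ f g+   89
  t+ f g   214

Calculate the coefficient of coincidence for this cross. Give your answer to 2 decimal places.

The two most frequent reciprocal classes, t+ f+ g+ and t f g, are the parental types, so the F1 was t+ f+ g+ / t f g.
The two rarest classes, t+ f+ g and t f g+, are the double crossovers. Comparing them with the parentals, only the g allele has switched, so g is the middle locus and the order is f – g – t.
f–g: (172 + 26)/2022 = 0.0979; g–t: (408 + 26)/2022 = 0.2146.
Expected DCO frequency = 0.0979 × 0.2146 ≈ 0.02101; observed = 26/2022 ≈ 0.01286.
Coefficient of coincidence = 0.01286/0.02101 ≈ 0.61.

0.61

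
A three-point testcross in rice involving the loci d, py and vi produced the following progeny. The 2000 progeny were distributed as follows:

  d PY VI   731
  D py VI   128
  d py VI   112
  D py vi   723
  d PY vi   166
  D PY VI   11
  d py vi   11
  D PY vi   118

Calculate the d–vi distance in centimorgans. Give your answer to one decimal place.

15.8 centimorgans

The two most frequent reciprocal classes, d PY VI and D py vi, are the parental types, so the F1 was d PY VI / D py vi.
The two rarest classes, D PY VI and d py vi, are the double crossovers. Comparing them with the parentals, only the d allele has switched, so d is the middle locus and the order is vi – d – py.
Crossovers in the vi–d interval produce the single-crossover classes d PY vi and D py VI (166 + 128 = 294) plus the double crossovers (22).
RF(vi–d) = (294 + 22) / 2000 = 316/2000 = 0.1580 → 15.8 centimorgans.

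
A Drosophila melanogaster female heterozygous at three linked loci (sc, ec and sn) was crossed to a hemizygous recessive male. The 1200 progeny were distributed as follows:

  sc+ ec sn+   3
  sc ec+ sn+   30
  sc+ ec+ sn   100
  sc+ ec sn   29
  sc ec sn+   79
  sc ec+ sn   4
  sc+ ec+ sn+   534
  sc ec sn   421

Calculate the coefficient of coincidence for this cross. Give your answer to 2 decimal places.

The two most frequent reciprocal classes, sc ec sn and sc+ ec+ sn+, are the parental types, so the F1 was sc ec sn / sc+ ec+ sn+.
The two rarest classes, sc ec+ sn and sc+ ec sn+, are the double crossovers. Comparing them with the parentals, only the ec allele has switched, so ec is the middle locus and the order is sc – ec – sn.
sc–ec: (59 + 7)/1200 = 0.0550; ec–sn: (179 + 7)/1200 = 0.1550.
Expected DCO frequency = 0.0550 × 0.1550 ≈ 0.00852; observed = 7/1200 ≈ 0.00583.
Coefficient of coincidence = 0.00583/0.00852 ≈ 0.68.

0.68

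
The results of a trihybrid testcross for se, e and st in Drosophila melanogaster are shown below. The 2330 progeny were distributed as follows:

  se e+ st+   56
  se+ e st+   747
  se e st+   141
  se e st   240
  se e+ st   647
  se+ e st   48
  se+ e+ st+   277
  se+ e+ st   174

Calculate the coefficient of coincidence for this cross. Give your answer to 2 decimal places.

The two most frequent reciprocal classes, se+ e st+ and se e+ st, are the parental types, so the F1 was se+ e st+ / se e+ st.
The two rarest classes, se+ e st and se e+ st+, are the double crossovers. Comparing them with the parentals, only the st allele has switched, so st is the middle locus and the order is se – st – e.
se–st: (315 + 104)/2330 = 0.1798; st–e: (517 + 104)/2330 = 0.2665.
Expected DCO frequency = 0.1798 × 0.2665 ≈ 0.04792; observed = 104/2330 ≈ 0.04464.
Coefficient of coincidence = 0.04464/0.04792 ≈ 0.93.

0.93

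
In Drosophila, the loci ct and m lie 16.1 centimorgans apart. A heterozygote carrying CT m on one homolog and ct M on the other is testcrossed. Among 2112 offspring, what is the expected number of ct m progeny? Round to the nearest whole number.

170

A map distance of 16.1 centimorgans corresponds to a recombination frequency of 0.161.
The F1 is CT m / ct M, so ct m is a recombinant gamete class with expected frequency r/2 = 0.161/2 = 0.0805.
Expected number = 0.0805 × 2112 = 170.02 ≈ 170.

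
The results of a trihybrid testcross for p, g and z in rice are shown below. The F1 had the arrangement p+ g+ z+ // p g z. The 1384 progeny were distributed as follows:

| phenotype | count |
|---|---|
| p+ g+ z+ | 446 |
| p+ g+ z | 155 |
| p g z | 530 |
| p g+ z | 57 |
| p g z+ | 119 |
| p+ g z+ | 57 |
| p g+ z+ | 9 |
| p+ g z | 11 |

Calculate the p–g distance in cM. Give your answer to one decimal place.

9.7 cM

The two rarest classes, p g+ z+ and p+ g z, are the double crossovers. Comparing them with the parentals, only the p allele has switched, so p is the middle locus and the order is z – p – g.
Crossovers in the p–g interval produce the single-crossover classes p+ g z+ and p g+ z (57 + 57 = 114) plus the double crossovers (20).
RF(p–g) = (114 + 20) / 1384 = 134/1384 = 0.0968 → 9.7 cM.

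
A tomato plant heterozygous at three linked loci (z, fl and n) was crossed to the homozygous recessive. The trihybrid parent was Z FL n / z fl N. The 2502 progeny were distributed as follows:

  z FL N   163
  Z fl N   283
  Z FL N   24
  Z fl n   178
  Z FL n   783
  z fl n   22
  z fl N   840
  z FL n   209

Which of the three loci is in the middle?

The two rarest classes, Z FL N and z fl n, are the double crossovers. Comparing them with the parentals, only the n allele has switched, so n is the middle locus and the order is z – n – fl.

n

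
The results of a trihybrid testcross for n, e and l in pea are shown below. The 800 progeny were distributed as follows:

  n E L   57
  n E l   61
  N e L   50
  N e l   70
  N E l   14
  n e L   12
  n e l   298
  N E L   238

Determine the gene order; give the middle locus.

The two most frequent reciprocal classes, N E L and n e l, are the parental types, so the F1 was N E L / n e l.
The two rarest classes, N E l and n e L, are the double crossovers. Comparing them with the parentals, only the l allele has switched, so l is the middle locus and the order is n – l – e.

l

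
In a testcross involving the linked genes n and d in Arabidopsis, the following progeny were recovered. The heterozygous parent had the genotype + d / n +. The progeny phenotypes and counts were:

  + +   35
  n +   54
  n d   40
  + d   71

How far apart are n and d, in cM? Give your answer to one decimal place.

37.5 cM

The recombinant classes are + + and n d: 35 + 40 = 75.
Recombination frequency = 75/200 = 0.3750 ≈ 37.5%, i.e. 37.5 cM.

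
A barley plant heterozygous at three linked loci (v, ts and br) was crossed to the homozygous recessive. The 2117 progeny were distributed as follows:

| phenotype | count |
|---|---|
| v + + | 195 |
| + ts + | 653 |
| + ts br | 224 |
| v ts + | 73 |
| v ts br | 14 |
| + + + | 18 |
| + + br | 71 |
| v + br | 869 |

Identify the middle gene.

The two most frequent reciprocal classes, + ts + and v + br, are the parental types, so the F1 was + ts + / v + br.
The two rarest classes, + + + and v ts br, are the double crossovers. Comparing them with the parentals, only the ts allele has switched, so ts is the middle locus and the order is v – ts – br.

ts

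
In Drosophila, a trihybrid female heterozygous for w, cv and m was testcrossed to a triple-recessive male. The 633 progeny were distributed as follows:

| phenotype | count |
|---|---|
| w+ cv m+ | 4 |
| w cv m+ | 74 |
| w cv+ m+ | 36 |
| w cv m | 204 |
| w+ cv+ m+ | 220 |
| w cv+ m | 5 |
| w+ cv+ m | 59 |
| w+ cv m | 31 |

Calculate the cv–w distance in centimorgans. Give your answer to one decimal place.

12.0 centimorgans

The two most frequent reciprocal classes, w+ cv+ m+ and w cv m, are the parental types, so the F1 was w+ cv+ m+ / w cv m.
The two rarest classes, w+ cv m+ and w cv+ m, are the double crossovers. Comparing them with the parentals, only the cv allele has switched, so cv is the middle locus and the order is m – cv – w.
Crossovers in the cv–w interval produce the single-crossover classes w cv+ m+ and w+ cv m (36 + 31 = 67) plus the double crossovers (9).
RF(cv–w) = (67 + 9) / 633 = 76/633 = 0.1201 → 12.0 centimorgans.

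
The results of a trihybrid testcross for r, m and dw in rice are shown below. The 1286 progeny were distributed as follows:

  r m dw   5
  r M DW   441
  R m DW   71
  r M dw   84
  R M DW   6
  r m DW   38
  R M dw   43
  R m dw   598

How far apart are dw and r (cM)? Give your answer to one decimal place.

The two most frequent reciprocal classes, r M DW and R m dw, are the parental types, so the F1 was r M DW / R m dw.
The two rarest classes, R M DW and r m dw, are the double crossovers. Comparing them with the parentals, only the r allele has switched, so r is the middle locus and the order is m – r – dw.
Crossovers in the r–dw interval produce the single-crossover classes r M dw and R m DW (84 + 71 = 155) plus the double crossovers (11).
RF(r–dw) = (155 + 11) / 1286 = 166/1286 = 0.1291 → 12.9 cM.

12.9 cM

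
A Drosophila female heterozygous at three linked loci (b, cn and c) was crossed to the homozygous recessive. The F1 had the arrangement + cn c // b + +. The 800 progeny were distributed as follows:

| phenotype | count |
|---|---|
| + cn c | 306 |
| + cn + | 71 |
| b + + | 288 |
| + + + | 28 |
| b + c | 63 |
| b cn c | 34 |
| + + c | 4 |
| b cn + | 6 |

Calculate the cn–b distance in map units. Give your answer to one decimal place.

9.0 map units

The two rarest classes, + + c and b cn +, are the double crossovers. Comparing them with the parentals, only the cn allele has switched, so cn is the middle locus and the order is c – cn – b.
Crossovers in the cn–b interval produce the single-crossover classes b cn c and + + + (34 + 28 = 62) plus the double crossovers (10).
RF(cn–b) = (62 + 10) / 800 = 72/800 = 0.0900 → 9.0 map units.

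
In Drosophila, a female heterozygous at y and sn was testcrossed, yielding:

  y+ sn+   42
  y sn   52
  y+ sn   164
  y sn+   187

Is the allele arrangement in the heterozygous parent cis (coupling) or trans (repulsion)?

The two most frequent classes are y+ sn (164) and y sn+ (187); these are the parental (non-recombinant) types.
So the F1 carried y+ sn on one chromosome and y sn+ on the other — the recessive alleles are on opposite chromosomes (trans / repulsion).

trans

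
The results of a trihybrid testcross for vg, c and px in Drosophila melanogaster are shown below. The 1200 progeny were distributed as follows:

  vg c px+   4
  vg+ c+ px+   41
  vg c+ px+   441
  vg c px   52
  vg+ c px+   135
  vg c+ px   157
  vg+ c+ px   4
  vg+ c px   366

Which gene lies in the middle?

c

The two most frequent reciprocal classes, vg+ c px and vg c+ px+, are the parental types, so the F1 was vg+ c px / vg c+ px+.
The two rarest classes, vg+ c+ px and vg c px+, are the double crossovers. Comparing them with the parentals, only the c allele has switched, so c is the middle locus and the order is vg – c – px.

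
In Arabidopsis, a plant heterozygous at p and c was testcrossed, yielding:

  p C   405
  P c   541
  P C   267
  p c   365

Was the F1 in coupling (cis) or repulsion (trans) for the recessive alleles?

The two most frequent classes are P c (541) and p C (405); these are the parental (non-recombinant) types.
So the F1 carried P c on one chromosome and p C on the other — the recessive alleles are on opposite chromosomes (trans / repulsion).

trans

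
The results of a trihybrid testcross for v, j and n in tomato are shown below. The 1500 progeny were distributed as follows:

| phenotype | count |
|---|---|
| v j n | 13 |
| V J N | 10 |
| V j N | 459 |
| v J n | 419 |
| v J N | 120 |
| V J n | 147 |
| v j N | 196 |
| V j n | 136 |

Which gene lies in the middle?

j

The two most frequent reciprocal classes, V j N and v J n, are the parental types, so the F1 was V j N / v J n.
The two rarest classes, V J N and v j n, are the double crossovers. Comparing them with the parentals, only the j allele has switched, so j is the middle locus and the order is v – j – n.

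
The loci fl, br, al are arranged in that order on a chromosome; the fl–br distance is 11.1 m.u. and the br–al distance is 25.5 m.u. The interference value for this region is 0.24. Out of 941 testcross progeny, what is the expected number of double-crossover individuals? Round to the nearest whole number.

20

Map distances give recombination frequencies of 0.111 and 0.255 for the two intervals.
With interference 0.24 (so coincidence = 0.76), expected double-crossover frequency = 0.111 × 0.255 × 0.76 = 0.02151.
Expected number = 0.02151 × 941 = 20.24 ≈ 20.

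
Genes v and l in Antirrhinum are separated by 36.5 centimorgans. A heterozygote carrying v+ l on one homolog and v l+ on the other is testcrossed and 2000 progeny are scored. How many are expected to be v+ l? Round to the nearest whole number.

A map distance of 36.5 centimorgans corresponds to a recombination frequency of 0.365.
The F1 is v+ l / v l+, so v+ l is a parental gamete class with expected frequency (1 − r)/2 = 0.635/2 = 0.3175.
Expected number = 0.3175 × 2000 = 635.00 ≈ 635.

635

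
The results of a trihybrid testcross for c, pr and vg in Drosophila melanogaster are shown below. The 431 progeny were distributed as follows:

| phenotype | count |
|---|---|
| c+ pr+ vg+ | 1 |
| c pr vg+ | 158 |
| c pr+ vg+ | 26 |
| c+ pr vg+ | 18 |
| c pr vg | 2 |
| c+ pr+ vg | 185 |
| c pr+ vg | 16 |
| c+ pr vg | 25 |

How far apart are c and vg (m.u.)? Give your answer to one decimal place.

The two most frequent reciprocal classes, c pr vg+ and c+ pr+ vg, are the parental types, so the F1 was c pr vg+ / c+ pr+ vg.
The two rarest classes, c pr vg and c+ pr+ vg+, are the double crossovers. Comparing them with the parentals, only the vg allele has switched, so vg is the middle locus and the order is pr – vg – c.
Crossovers in the vg–c interval produce the single-crossover classes c+ pr vg+ and c pr+ vg (18 + 16 = 34) plus the double crossovers (3).
RF(vg–c) = (34 + 3) / 431 = 37/431 = 0.0858 → 8.6 m.u.

8.6 m.u.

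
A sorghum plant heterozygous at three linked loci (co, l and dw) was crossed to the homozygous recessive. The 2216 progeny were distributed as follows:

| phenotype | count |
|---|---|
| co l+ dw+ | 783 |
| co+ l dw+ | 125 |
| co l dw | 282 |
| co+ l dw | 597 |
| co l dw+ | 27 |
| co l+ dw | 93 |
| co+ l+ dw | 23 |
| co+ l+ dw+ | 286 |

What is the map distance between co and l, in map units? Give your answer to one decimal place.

The two most frequent reciprocal classes, co l+ dw+ and co+ l dw, are the parental types, so the F1 was co l+ dw+ / co+ l dw.
The two rarest classes, co l dw+ and co+ l+ dw, are the double crossovers. Comparing them with the parentals, only the l allele has switched, so l is the middle locus and the order is dw – l – co.
Crossovers in the l–co interval produce the single-crossover classes co+ l+ dw+ and co l dw (286 + 282 = 568) plus the double crossovers (50).
RF(l–co) = (568 + 50) / 2216 = 618/2216 = 0.2789 → 27.9 map units.

27.9 map units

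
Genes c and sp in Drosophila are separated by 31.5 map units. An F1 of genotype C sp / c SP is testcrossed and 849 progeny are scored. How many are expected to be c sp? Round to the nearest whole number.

134

A map distance of 31.5 map units corresponds to a recombination frequency of 0.315.
The F1 is C sp / c SP, so c sp is a recombinant gamete class with expected frequency r/2 = 0.315/2 = 0.1575.
Expected number = 0.1575 × 849 = 133.72 ≈ 134.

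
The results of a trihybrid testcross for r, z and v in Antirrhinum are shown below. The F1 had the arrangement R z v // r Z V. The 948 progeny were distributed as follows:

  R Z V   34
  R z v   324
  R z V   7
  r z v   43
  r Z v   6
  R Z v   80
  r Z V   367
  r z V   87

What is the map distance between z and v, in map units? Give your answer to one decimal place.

19.0 map units

The two rarest classes, R z V and r Z v, are the double crossovers. Comparing them with the parentals, only the v allele has switched, so v is the middle locus and the order is r – v – z.
Crossovers in the v–z interval produce the single-crossover classes R Z v and r z V (80 + 87 = 167) plus the double crossovers (13).
RF(v–z) = (167 + 13) / 948 = 180/948 = 0.1899 → 19.0 map units.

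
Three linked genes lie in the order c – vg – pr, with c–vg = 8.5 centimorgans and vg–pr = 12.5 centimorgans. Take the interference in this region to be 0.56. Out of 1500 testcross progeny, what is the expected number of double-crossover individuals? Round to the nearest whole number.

Map distances give recombination frequencies of 0.085 and 0.125 for the two intervals.
With interference 0.56 (so coincidence = 0.44), expected double-crossover frequency = 0.085 × 0.125 × 0.44 = 0.00467.
Expected number = 0.00467 × 1500 = 7.01 ≈ 7.

7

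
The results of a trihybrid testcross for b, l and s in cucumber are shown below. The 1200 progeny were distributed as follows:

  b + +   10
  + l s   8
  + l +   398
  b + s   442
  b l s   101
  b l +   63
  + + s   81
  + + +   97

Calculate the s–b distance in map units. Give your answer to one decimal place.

13.5 map units

The two most frequent reciprocal classes, b + s and + l +, are the parental types, so the F1 was b + s / + l +.
The two rarest classes, b + + and + l s, are the double crossovers. Comparing them with the parentals, only the s allele has switched, so s is the middle locus and the order is b – s – l.
Crossovers in the b–s interval produce the single-crossover classes + + s and b l + (81 + 63 = 144) plus the double crossovers (18).
RF(b–s) = (144 + 18) / 1200 = 162/1200 = 0.1350 → 13.5 map units.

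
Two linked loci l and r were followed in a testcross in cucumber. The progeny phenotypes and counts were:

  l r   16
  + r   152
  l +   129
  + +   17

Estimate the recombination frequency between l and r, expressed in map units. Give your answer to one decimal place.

The two most frequent classes, + r (152) and l + (129), are the parental types, so the F1 was + r / l +.
The recombinant classes are + + and l r: 17 + 16 = 33.
Recombination frequency = 33/314 = 0.1051 ≈ 10.5%, i.e. 10.5 map units.

10.5 map units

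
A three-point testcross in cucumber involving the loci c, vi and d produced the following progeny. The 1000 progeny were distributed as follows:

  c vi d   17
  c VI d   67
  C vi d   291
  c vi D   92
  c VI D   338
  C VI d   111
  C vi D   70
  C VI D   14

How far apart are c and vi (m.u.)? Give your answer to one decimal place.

The two most frequent reciprocal classes, c VI D and C vi d, are the parental types, so the F1 was c VI D / C vi d.
The two rarest classes, C VI D and c vi d, are the double crossovers. Comparing them with the parentals, only the c allele has switched, so c is the middle locus and the order is d – c – vi.
Crossovers in the c–vi interval produce the single-crossover classes c vi D and C VI d (92 + 111 = 203) plus the double crossovers (31).
RF(c–vi) = (203 + 31) / 1000 = 234/1000 = 0.2340 → 23.4 m.u.

23.4 m.u.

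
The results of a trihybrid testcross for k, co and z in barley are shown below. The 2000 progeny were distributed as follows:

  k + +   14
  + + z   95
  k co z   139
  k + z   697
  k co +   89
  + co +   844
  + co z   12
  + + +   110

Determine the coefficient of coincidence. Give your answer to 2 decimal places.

0.90

The two most frequent reciprocal classes, k + z and + co +, are the parental types, so the F1 was k + z / + co +.
The two rarest classes, k + + and + co z, are the double crossovers. Comparing them with the parentals, only the z allele has switched, so z is the middle locus and the order is k – z – co.
k–z: (184 + 26)/2000 = 0.1050; z–co: (249 + 26)/2000 = 0.1375.
Expected DCO frequency = 0.1050 × 0.1375 ≈ 0.01444; observed = 26/2000 ≈ 0.01300.
Coefficient of coincidence = 0.01300/0.01444 ≈ 0.90.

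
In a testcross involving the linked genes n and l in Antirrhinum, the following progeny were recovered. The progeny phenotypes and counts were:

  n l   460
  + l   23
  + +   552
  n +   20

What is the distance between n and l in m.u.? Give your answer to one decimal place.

The two most frequent classes, + + (552) and n l (460), are the parental types, so the F1 was + + / n l.
The recombinant classes are + l and n +: 23 + 20 = 43.
Recombination frequency = 43/1055 = 0.0408 ≈ 4.1%, i.e. 4.1 m.u.

4.1 m.u.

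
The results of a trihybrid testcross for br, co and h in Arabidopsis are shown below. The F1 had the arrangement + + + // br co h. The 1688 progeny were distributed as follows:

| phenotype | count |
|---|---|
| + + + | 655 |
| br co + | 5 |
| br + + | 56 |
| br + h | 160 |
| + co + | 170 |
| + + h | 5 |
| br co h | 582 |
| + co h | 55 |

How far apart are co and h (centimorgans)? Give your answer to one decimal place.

The two rarest classes, + + h and br co +, are the double crossovers. Comparing them with the parentals, only the h allele has switched, so h is the middle locus and the order is co – h – br.
Crossovers in the co–h interval produce the single-crossover classes + co + and br + h (170 + 160 = 330) plus the double crossovers (10).
RF(co–h) = (330 + 10) / 1688 = 340/1688 = 0.2014 → 20.1 centimorgans.

20.1 centimorgans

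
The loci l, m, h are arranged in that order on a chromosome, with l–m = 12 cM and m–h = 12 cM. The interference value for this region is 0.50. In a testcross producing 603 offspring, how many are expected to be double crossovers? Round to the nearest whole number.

4

Map distances give recombination frequencies of 0.120 and 0.120 for the two intervals.
With interference 0.50 (so coincidence = 0.50), expected double-crossover frequency = 0.120 × 0.120 × 0.50 = 0.00720.
Expected number = 0.00720 × 603 = 4.34 ≈ 4.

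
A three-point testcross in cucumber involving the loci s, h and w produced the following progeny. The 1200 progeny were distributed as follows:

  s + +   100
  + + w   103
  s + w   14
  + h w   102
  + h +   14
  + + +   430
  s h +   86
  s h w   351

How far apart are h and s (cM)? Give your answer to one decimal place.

The two most frequent reciprocal classes, + + + and s h w, are the parental types, so the F1 was + + + / s h w.
The two rarest classes, + h + and s + w, are the double crossovers. Comparing them with the parentals, only the h allele has switched, so h is the middle locus and the order is w – h – s.
Crossovers in the h–s interval produce the single-crossover classes s + + and + h w (100 + 102 = 202) plus the double crossovers (28).
RF(h–s) = (202 + 28) / 1200 = 230/1200 = 0.1917 → 19.2 cM.

19.2 cM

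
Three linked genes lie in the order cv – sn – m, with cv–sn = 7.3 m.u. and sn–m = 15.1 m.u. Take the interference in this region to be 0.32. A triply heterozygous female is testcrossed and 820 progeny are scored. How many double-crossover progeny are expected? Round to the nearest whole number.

Map distances give recombination frequencies of 0.073 and 0.151 for the two intervals.
With interference 0.32 (so coincidence = 0.68), expected double-crossover frequency = 0.073 × 0.151 × 0.68 = 0.00750.
Expected number = 0.00750 × 820 = 6.15 ≈ 6.

6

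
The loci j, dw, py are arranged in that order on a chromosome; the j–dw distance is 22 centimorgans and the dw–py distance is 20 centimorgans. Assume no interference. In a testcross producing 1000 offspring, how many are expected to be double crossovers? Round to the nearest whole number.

Map distances give recombination frequencies of 0.220 and 0.200 for the two intervals.
With no interference, expected double-crossover frequency = 0.220 × 0.200 = 0.04400.
Expected number = 0.04400 × 1000 = 44.00 ≈ 44.

44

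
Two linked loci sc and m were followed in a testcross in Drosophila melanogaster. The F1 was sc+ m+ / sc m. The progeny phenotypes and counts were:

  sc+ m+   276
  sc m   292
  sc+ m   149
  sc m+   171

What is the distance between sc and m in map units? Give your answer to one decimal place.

The recombinant classes are sc+ m and sc m+: 149 + 171 = 320.
Recombination frequency = 320/888 = 0.3604 ≈ 36.0%, i.e. 36.0 map units.

36.0 map units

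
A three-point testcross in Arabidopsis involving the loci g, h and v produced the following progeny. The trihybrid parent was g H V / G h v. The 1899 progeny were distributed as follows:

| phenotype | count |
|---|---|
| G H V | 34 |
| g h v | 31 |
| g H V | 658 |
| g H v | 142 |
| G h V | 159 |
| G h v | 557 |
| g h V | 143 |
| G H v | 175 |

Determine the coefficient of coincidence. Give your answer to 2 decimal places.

0.88

The two rarest classes, G H V and g h v, are the double crossovers. Comparing them with the parentals, only the g allele has switched, so g is the middle locus and the order is h – g – v.
h–g: (318 + 65)/1899 = 0.2017; g–v: (301 + 65)/1899 = 0.1927.
Expected DCO frequency = 0.2017 × 0.1927 ≈ 0.03887; observed = 65/1899 ≈ 0.03423.
Coefficient of coincidence = 0.03423/0.03887 ≈ 0.88.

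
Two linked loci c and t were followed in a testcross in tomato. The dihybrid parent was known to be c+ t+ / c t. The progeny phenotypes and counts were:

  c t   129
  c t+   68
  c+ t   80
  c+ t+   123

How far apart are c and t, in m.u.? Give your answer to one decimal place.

37.0 m.u.

The recombinant classes are c+ t and c t+: 80 + 68 = 148.
Recombination frequency = 148/400 = 0.3700 ≈ 37.0%, i.e. 37.0 m.u.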